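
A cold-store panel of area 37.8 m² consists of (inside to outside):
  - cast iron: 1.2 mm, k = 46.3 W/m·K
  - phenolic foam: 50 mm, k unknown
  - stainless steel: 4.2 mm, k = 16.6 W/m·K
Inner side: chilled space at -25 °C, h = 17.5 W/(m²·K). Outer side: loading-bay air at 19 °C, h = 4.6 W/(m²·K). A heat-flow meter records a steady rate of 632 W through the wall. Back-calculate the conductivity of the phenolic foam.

Thermal resistances in series:
R_inner film = 1/(h_i·A) = 1/(17.5×37.8) = 0.001512 K/W
R_cast iron = L/(kA) = 0.0012/(46.3×37.8) = 6.857×10^-7 K/W
R_stainless steel = L/(kA) = 0.0042/(16.6×37.8) = 6.693×10^-6 K/W
R_outer film = 1/(h_o·A) = 1/(4.6×37.8) = 0.005751 K/W
Sum of known resistances R_other = 0.00727 K/W
Total R = ΔT/Q = 44/632 = 0.06962 K/W
R_phenolic foam = R_total − R_other = 0.06235 K/W
k = L/(R·A) = 0.05/(0.06235×37.8)

k ≈ 0.0212 W/(m·K)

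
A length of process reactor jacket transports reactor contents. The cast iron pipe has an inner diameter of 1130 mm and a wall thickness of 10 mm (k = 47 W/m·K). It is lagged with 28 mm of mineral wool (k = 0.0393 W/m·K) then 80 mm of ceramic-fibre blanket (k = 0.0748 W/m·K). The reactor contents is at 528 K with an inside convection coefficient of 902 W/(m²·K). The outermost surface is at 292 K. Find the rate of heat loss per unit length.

Radial resistances (cylindrical: R_cond = ln(r_o/r_i)/(2πkL), R_conv = 1/(h·2πrL)):
R_inner film = 1/(h_i·2πr₁L) = 1/(902×2π×0.565×1) = 3.123×10^-4 K/W
R_cast iron pipe wall = ln(575/565)/(2π×47×1) = 5.941×10^-5 K/W
R_mineral wool = ln(603/575)/(2π×0.0393×1) = 0.1926 K/W
R_ceramic-fibre blanket = ln(683/603)/(2π×0.0748×1) = 0.2651 K/W
R_total = 0.458 K/W
Q = ΔT/R_total = 236/0.458

q′ ≈ 515 W/m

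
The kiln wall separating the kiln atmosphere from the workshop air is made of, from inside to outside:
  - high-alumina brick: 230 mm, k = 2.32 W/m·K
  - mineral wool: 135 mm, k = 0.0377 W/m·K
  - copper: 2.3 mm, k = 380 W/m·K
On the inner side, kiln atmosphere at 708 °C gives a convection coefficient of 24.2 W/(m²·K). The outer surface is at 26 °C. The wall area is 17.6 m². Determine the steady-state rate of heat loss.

Series thermal resistances:
R_inner film = 1/(h_i·A) = 1/(24.2×17.6) = 0.002348 K/W
R_high-alumina brick = L/(kA) = 0.23/(2.32×17.6) = 0.005633 K/W
R_mineral wool = L/(kA) = 0.135/(0.0377×17.6) = 0.2035 K/W
R_copper = L/(kA) = 0.0023/(380×17.6) = 3.439×10^-7 K/W
R_total = 0.2114 K/W
Q = ΔT / R_total = 682 / 0.2114

Q ≈ 3230 W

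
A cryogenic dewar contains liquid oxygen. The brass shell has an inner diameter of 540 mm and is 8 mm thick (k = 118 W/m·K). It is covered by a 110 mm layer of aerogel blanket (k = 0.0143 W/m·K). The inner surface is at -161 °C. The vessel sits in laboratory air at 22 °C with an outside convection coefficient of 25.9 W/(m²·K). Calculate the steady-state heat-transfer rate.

Each spherical layer contributes R = (1/r_i − 1/r_o)/(4πk):
R_brass shell = (1/0.27 − 1/0.278)/(4π×118) = 7.188×10^-5 K/W
R_aerogel blanket = (1/0.278 − 1/0.388)/(4π×0.0143) = 5.675 K/W
R_outer film = 1/(h·4πr_o²) = 1/(25.9×4π×0.388²) = 0.02041 K/W
R_total = 5.696 K/W
Q = ΔT/R_total = 183/5.696

Q ≈ 32.1 W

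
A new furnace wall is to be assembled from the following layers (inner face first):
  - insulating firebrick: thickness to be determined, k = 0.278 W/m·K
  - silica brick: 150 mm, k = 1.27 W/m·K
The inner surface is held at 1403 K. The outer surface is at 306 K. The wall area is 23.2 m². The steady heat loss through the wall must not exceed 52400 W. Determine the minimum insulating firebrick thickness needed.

L ≈ 102 mm

Model the wall as resistances in series:
R_silica brick = L/(kA) = 0.15/(1.27×23.2) = 0.005091 K/W
Sum of the known resistances R_other = 0.005091 K/W
Required total resistance R_tot = ΔT/Q_allow = 1097/52400 = 0.02094 K/W
R_insulating firebrick = R_tot − R_other = 0.01584 K/W
L = R·k·A = 0.01584×0.278×23.2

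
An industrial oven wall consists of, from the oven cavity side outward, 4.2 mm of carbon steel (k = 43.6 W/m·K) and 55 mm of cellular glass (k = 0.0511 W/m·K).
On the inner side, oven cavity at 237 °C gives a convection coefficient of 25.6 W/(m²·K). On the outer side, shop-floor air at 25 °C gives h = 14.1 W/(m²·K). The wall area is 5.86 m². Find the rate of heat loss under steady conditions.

Q ≈ 1050 W

Thermal resistances in series:
R_inner film = 1/(h_i·A) = 1/(25.6×5.86) = 0.006666 K/W
R_carbon steel = L/(kA) = 0.0042/(43.6×5.86) = 1.644×10^-5 K/W
R_cellular glass = L/(kA) = 0.055/(0.0511×5.86) = 0.1837 K/W
R_outer film = 1/(h_o·A) = 1/(14.1×5.86) = 0.0121 K/W
R_total = 0.2025 K/W
Q = ΔT / R_total = 212 / 0.2025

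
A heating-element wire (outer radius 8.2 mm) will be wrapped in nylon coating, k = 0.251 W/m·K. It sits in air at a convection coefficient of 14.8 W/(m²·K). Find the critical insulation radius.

For a cylinder r_cr = k/h = 0.251/14.8
r_cr = 17 mm; since the bare radius (8.2 mm) is below r_cr, adding a thin layer of insulation will *increase* heat loss.

r_cr ≈ 17 mm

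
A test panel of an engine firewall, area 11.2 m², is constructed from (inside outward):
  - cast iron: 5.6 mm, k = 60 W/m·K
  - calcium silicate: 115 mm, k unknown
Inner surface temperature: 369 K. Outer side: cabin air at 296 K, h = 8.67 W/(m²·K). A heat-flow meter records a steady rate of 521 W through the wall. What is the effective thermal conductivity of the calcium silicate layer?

Thermal resistances in series:
R_cast iron = L/(kA) = 0.0056/(60×11.2) = 8.333×10^-6 K/W
R_outer film = 1/(h_o·A) = 1/(8.67×11.2) = 0.0103 K/W
Sum of known resistances R_other = 0.01031 K/W
Total R = ΔT/Q = 73/521 = 0.1401 K/W
R_calcium silicate = R_total − R_other = 0.1298 K/W
k = L/(R·A) = 0.115/(0.1298×11.2)

k ≈ 0.0791 W/(m·K)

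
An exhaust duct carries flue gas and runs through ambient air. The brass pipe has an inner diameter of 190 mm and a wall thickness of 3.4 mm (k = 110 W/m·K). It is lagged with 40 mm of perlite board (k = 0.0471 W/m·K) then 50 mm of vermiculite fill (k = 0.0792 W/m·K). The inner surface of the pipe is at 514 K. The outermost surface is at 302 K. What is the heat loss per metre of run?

q′ ≈ 120 W/m

For a radial system each layer contributes R = ln(r_out/r_in)/(2πkL); films add R = 1/(hA).
R_brass pipe wall = ln(98.4/95)/(2π×110×1) = 5.088×10^-5 K/W
R_perlite board = ln(138.4/98.4)/(2π×0.0471×1) = 1.153 K/W
R_vermiculite fill = ln(188.4/138.4)/(2π×0.0792×1) = 0.6198 K/W
R_total = 1.772 K/W
Q = ΔT/R_total = 212/1.772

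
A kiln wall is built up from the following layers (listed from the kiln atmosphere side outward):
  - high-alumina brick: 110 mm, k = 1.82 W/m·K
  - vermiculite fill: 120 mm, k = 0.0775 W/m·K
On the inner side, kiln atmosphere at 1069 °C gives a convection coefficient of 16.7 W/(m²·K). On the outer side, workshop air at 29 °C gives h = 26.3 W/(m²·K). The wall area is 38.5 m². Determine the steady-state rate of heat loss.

Using the resistance-network approach (series):
R_inner film = 1/(h_i·A) = 1/(16.7×38.5) = 0.001555 K/W
R_high-alumina brick = L/(kA) = 0.11/(1.82×38.5) = 0.00157 K/W
R_vermiculite fill = L/(kA) = 0.12/(0.0775×38.5) = 0.04022 K/W
R_outer film = 1/(h_o·A) = 1/(26.3×38.5) = 9.876×10^-4 K/W
R_total = 0.04433 K/W
Q = ΔT / R_total = 1040 / 0.04433

Q ≈ 23500 W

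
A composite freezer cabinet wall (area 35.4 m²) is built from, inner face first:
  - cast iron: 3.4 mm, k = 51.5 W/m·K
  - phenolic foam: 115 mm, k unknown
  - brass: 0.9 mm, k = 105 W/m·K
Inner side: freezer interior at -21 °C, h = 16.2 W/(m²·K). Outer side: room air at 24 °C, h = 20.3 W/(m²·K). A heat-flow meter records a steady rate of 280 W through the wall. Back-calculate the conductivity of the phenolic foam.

Using the resistance-network approach (series):
R_inner film = 1/(h_i·A) = 1/(16.2×35.4) = 0.001744 K/W
R_cast iron = L/(kA) = 0.0034/(51.5×35.4) = 1.865×10^-6 K/W
R_brass = L/(kA) = 0.0009/(105×35.4) = 2.421×10^-7 K/W
R_outer film = 1/(h_o·A) = 1/(20.3×35.4) = 0.001392 K/W
Sum of known resistances R_other = 0.003137 K/W
Total R = ΔT/Q = 45/280 = 0.1607 K/W
R_phenolic foam = R_total − R_other = 0.1576 K/W
k = L/(R·A) = 0.115/(0.1576×35.4)

k ≈ 0.0206 W/(m·K)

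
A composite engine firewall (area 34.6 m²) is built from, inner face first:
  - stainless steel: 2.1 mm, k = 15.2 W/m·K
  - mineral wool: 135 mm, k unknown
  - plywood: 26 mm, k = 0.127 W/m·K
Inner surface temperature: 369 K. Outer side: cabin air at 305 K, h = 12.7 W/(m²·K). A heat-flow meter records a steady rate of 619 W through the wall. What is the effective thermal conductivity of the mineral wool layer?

Series thermal resistances:
R_stainless steel = L/(kA) = 0.0021/(15.2×34.6) = 3.993×10^-6 K/W
R_plywood = L/(kA) = 0.026/(0.127×34.6) = 0.005917 K/W
R_outer film = 1/(h_o·A) = 1/(12.7×34.6) = 0.002276 K/W
Sum of known resistances R_other = 0.008197 K/W
Total R = ΔT/Q = 64/619 = 0.1034 K/W
R_mineral wool = R_total − R_other = 0.0952 K/W
k = L/(R·A) = 0.135/(0.0952×34.6)

k ≈ 0.041 W/(m·K)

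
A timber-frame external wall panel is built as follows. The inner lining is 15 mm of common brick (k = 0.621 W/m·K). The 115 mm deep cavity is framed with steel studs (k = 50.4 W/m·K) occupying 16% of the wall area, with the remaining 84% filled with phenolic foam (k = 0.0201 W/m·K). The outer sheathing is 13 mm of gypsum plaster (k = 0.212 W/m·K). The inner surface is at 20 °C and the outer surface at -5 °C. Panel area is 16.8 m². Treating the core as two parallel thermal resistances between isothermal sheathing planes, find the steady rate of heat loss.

Sheathing layers in series; stud and cavity paths in parallel between them.
R_inner = 0.015/(0.621×16.8) = 0.001438 K/W
R_stud  = 0.115/(50.4×0.16×16.8) = 8.489×10^-4 K/W
R_cav   = 0.115/(0.0201×0.84×16.8) = 0.4054 K/W
1/R_core = 1/R_stud + 1/R_cav → R_core = 8.471×10^-4 K/W
R_outer = 0.013/(0.212×16.8) = 0.00365 K/W
R_total = 0.005935 K/W
Q = ΔT/R_total = 25/0.005935

Q ≈ 4210 W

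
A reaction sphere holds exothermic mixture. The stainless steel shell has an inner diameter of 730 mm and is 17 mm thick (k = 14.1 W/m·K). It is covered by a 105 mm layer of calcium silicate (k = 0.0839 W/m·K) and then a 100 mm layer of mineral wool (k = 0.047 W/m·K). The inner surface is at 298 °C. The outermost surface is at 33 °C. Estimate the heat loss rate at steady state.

Radial (spherical) resistances in series:
R_stainless steel shell = (1/0.365 − 1/0.382)/(4π×14.1) = 6.881×10^-4 K/W
R_calcium silicate = (1/0.382 − 1/0.487)/(4π×0.0839) = 0.5353 K/W
R_mineral wool = (1/0.487 − 1/0.587)/(4π×0.047) = 0.5923 K/W
R_total = 1.128 K/W
Q = ΔT/R_total = 265/1.128

Q ≈ 235 W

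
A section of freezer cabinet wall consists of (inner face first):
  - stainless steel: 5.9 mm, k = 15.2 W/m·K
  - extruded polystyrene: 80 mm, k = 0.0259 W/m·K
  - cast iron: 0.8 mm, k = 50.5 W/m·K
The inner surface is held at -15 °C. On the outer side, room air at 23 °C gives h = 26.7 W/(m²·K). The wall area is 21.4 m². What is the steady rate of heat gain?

Treating each layer as a thermal resistance in series:
R_stainless steel = L/(kA) = 0.0059/(15.2×21.4) = 1.814×10^-5 K/W
R_extruded polystyrene = L/(kA) = 0.08/(0.0259×21.4) = 0.1443 K/W
R_cast iron = L/(kA) = 0.0008/(50.5×21.4) = 7.403×10^-7 K/W
R_outer film = 1/(h_o·A) = 1/(26.7×21.4) = 0.00175 K/W
R_total = 0.1461 K/W
Q = ΔT / R_total = 38 / 0.1461

Q ≈ 260 W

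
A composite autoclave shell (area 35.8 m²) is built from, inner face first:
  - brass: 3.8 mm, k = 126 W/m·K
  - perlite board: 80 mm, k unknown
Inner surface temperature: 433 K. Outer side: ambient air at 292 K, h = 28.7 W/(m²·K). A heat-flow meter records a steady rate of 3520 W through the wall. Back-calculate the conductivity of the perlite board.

Thermal resistances in series:
R_brass = L/(kA) = 0.0038/(126×35.8) = 8.424×10^-7 K/W
R_outer film = 1/(h_o·A) = 1/(28.7×35.8) = 9.733×10^-4 K/W
Sum of known resistances R_other = 9.741×10^-4 K/W
Total R = ΔT/Q = 141/3520 = 0.04006 K/W
R_perlite board = R_total − R_other = 0.03908 K/W
k = L/(R·A) = 0.08/(0.03908×35.8)

k ≈ 0.0572 W/(m·K)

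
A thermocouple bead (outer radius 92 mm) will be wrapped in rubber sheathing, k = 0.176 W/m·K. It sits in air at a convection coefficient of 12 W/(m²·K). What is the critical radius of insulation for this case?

r_cr ≈ 29.3 mm

For a sphere r_cr = 2k/h = 2×0.176/12
r_cr = 29.3 mm; since the bare radius (92 mm) is above r_cr, any added insulation will reduce heat loss.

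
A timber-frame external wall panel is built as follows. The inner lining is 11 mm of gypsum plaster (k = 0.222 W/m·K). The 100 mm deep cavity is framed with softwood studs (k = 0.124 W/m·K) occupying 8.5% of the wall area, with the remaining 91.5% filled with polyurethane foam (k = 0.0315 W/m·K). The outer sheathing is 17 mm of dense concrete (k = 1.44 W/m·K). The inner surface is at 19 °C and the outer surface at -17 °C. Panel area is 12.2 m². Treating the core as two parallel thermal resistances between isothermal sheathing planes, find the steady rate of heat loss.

Q ≈ 169 W

Sheathing layers in series; stud and cavity paths in parallel between them.
R_inner = 0.011/(0.222×12.2) = 0.004061 K/W
R_stud  = 0.1/(0.124×0.085×12.2) = 0.7777 K/W
R_cav   = 0.1/(0.0315×0.915×12.2) = 0.2844 K/W
1/R_core = 1/R_stud + 1/R_cav → R_core = 0.2082 K/W
R_outer = 0.017/(1.44×12.2) = 9.677×10^-4 K/W
R_total = 0.2133 K/W
Q = ΔT/R_total = 36/0.2133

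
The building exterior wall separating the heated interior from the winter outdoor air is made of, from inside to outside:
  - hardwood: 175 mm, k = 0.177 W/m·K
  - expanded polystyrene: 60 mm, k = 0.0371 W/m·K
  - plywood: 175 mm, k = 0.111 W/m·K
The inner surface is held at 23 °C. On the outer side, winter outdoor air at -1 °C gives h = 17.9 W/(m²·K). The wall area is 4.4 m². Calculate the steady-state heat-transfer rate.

Q ≈ 24.9 W

Using the resistance-network approach (series):
R_hardwood = L/(kA) = 0.175/(0.177×4.4) = 0.2247 K/W
R_expanded polystyrene = L/(kA) = 0.06/(0.0371×4.4) = 0.3676 K/W
R_plywood = L/(kA) = 0.175/(0.111×4.4) = 0.3583 K/W
R_outer film = 1/(h_o·A) = 1/(17.9×4.4) = 0.0127 K/W
R_total = 0.9633 K/W
Q = ΔT / R_total = 24 / 0.9633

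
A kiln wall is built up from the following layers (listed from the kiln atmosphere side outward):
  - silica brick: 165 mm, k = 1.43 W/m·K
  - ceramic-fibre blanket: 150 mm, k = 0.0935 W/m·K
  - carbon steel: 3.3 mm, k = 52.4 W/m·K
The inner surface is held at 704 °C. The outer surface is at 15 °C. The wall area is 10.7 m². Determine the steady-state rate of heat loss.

Model the wall as resistances in series:
R_silica brick = L/(kA) = 0.165/(1.43×10.7) = 0.01078 K/W
R_ceramic-fibre blanket = L/(kA) = 0.15/(0.0935×10.7) = 0.1499 K/W
R_carbon steel = L/(kA) = 0.0033/(52.4×10.7) = 5.886×10^-6 K/W
R_total = 0.1607 K/W
Q = ΔT / R_total = 689 / 0.1607

Q ≈ 4290 W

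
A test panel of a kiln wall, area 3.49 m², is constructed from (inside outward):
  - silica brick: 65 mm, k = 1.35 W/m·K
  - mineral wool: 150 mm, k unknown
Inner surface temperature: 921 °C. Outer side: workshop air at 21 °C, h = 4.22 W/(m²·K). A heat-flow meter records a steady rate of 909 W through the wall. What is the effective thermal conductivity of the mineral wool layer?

k ≈ 0.0473 W/(m·K)

Model the wall as resistances in series:
R_silica brick = L/(kA) = 0.065/(1.35×3.49) = 0.0138 K/W
R_outer film = 1/(h_o·A) = 1/(4.22×3.49) = 0.0679 K/W
Sum of known resistances R_other = 0.08169 K/W
Total R = ΔT/Q = 900/909 = 0.9901 K/W
R_mineral wool = R_total − R_other = 0.9084 K/W
k = L/(R·A) = 0.15/(0.9084×3.49)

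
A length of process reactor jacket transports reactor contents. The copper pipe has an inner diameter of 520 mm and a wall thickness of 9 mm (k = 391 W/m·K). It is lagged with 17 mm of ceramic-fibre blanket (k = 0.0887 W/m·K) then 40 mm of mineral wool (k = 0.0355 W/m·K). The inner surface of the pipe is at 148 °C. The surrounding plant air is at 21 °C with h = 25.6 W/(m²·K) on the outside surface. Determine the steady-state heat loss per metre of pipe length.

q′ ≈ 177 W/m

Per-layer cylindrical resistances, series-summed:
R_copper pipe wall = ln(269/260)/(2π×391×1) = 1.385×10^-5 K/W
R_ceramic-fibre blanket = ln(286/269)/(2π×0.0887×1) = 0.11 K/W
R_mineral wool = ln(326/286)/(2π×0.0355×1) = 0.5869 K/W
R_outer film = 1/(h_o·2πr_oL) = 1/(25.6×2π×0.326×1) = 0.01907 K/W
R_total = 0.7159 K/W
Q = ΔT/R_total = 127/0.7159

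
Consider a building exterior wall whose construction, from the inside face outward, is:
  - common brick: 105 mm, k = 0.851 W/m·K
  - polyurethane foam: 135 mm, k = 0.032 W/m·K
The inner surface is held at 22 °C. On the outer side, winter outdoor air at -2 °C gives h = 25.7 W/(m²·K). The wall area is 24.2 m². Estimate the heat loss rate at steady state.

Series thermal resistances:
R_common brick = L/(kA) = 0.105/(0.851×24.2) = 0.005099 K/W
R_polyurethane foam = L/(kA) = 0.135/(0.032×24.2) = 0.1743 K/W
R_outer film = 1/(h_o·A) = 1/(25.7×24.2) = 0.001608 K/W
R_total = 0.181 K/W
Q = ΔT / R_total = 24 / 0.181

Q ≈ 133 W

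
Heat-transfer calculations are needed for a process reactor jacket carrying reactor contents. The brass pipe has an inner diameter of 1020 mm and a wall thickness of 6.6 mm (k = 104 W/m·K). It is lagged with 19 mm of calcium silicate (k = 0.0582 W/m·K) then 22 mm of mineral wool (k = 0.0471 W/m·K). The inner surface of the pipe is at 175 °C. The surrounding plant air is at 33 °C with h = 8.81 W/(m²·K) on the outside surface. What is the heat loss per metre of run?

Per-layer cylindrical resistances, series-summed:
R_brass pipe wall = ln(516.6/510)/(2π×104×1) = 1.968×10^-5 K/W
R_calcium silicate = ln(535.6/516.6)/(2π×0.0582×1) = 0.09877 K/W
R_mineral wool = ln(557.6/535.6)/(2π×0.0471×1) = 0.136 K/W
R_outer film = 1/(h_o·2πr_oL) = 1/(8.81×2π×0.5576×1) = 0.0324 K/W
R_total = 0.2672 K/W
Q = ΔT/R_total = 142/0.2672

q′ ≈ 531 W/m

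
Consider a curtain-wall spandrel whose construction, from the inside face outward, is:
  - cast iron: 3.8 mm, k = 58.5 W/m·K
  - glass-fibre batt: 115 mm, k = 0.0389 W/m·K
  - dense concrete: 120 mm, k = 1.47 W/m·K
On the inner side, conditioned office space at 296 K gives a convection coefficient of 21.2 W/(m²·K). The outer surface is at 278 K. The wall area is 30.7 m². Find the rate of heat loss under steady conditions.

Treating each layer as a thermal resistance in series:
R_inner film = 1/(h_i·A) = 1/(21.2×30.7) = 0.001536 K/W
R_cast iron = L/(kA) = 0.0038/(58.5×30.7) = 2.116×10^-6 K/W
R_glass-fibre batt = L/(kA) = 0.115/(0.0389×30.7) = 0.0963 K/W
R_dense concrete = L/(kA) = 0.12/(1.47×30.7) = 0.002659 K/W
R_total = 0.1005 K/W
Q = ΔT / R_total = 18 / 0.1005

Q ≈ 179 W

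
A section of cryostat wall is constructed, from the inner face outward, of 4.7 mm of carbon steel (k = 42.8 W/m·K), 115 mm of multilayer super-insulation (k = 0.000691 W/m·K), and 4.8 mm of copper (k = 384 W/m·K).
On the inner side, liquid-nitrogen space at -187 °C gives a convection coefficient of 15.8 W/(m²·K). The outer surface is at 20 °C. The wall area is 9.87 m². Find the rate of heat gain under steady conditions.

Q ≈ 12.3 W

Series thermal resistances:
R_inner film = 1/(h_i·A) = 1/(15.8×9.87) = 0.006412 K/W
R_carbon steel = L/(kA) = 0.0047/(42.8×9.87) = 1.113×10^-5 K/W
R_multilayer super-insulation = L/(kA) = 0.115/(0.000691×9.87) = 16.86 K/W
R_copper = L/(kA) = 0.0048/(384×9.87) = 1.266×10^-6 K/W
R_total = 16.87 K/W
Q = ΔT / R_total = 207 / 16.87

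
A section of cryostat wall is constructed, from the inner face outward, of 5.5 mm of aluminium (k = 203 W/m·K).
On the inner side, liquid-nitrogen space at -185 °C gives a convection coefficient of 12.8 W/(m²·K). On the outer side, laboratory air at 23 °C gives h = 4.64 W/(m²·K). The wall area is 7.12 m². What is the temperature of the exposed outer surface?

Thermal resistances in series:
R_inner film = 1/(h_i·A) = 1/(12.8×7.12) = 0.01097 K/W
R_aluminium = L/(kA) = 0.0055/(203×7.12) = 3.805×10^-6 K/W
R_outer film = 1/(h_o·A) = 1/(4.64×7.12) = 0.03027 K/W
R_total = 0.04125 K/W;  Q = ΔT/R_total = 208/0.04125 = 5043 W
T_interface = T_inner + Q·ΣR(inner→interface) = -185 + 5040×0.01098

T ≈ -130 °C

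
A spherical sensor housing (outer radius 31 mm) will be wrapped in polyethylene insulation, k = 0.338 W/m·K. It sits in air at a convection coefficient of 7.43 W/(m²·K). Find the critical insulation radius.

For a sphere r_cr = 2k/h = 2×0.338/7.43
r_cr = 91 mm; since the bare radius (31 mm) is below r_cr, adding a thin layer of insulation will *increase* heat loss.

r_cr ≈ 91 mm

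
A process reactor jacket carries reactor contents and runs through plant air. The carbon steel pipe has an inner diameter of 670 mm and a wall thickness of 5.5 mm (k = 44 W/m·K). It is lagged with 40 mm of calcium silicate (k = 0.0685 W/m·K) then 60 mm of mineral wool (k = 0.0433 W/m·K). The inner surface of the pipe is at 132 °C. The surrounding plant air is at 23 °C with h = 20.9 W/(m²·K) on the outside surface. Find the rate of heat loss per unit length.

Cylindrical conduction, so R = ln(r₂/r₁)/(2πkL) per layer, in series:
R_carbon steel pipe wall = ln(340.5/335)/(2π×44×1) = 5.89×10^-5 K/W
R_calcium silicate = ln(380.5/340.5)/(2π×0.0685×1) = 0.2581 K/W
R_mineral wool = ln(440.5/380.5)/(2π×0.0433×1) = 0.5382 K/W
R_outer film = 1/(h_o·2πr_oL) = 1/(20.9×2π×0.4405×1) = 0.01729 K/W
R_total = 0.8136 K/W
Q = ΔT/R_total = 109/0.8136

q′ ≈ 134 W/m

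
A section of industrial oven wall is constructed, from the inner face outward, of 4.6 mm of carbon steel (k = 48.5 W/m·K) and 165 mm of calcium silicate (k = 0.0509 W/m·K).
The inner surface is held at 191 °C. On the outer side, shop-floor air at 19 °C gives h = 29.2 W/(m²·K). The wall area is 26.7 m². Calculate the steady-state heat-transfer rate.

Q ≈ 1400 W

Using the resistance-network approach (series):
R_carbon steel = L/(kA) = 0.0046/(48.5×26.7) = 3.552×10^-6 K/W
R_calcium silicate = L/(kA) = 0.165/(0.0509×26.7) = 0.1214 K/W
R_outer film = 1/(h_o·A) = 1/(29.2×26.7) = 0.001283 K/W
R_total = 0.1227 K/W
Q = ΔT / R_total = 172 / 0.1227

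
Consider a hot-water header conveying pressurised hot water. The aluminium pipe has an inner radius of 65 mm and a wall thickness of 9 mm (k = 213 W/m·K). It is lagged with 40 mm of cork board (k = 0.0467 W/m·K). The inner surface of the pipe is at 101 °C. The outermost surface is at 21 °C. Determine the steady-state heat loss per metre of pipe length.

q′ ≈ 54.3 W/m

Cylindrical conduction, so R = ln(r₂/r₁)/(2πkL) per layer, in series:
R_aluminium pipe wall = ln(74/65)/(2π×213×1) = 9.69×10^-5 K/W
R_cork board = ln(114/74)/(2π×0.0467×1) = 1.473 K/W
R_total = 1.473 K/W
Q = ΔT/R_total = 80/1.473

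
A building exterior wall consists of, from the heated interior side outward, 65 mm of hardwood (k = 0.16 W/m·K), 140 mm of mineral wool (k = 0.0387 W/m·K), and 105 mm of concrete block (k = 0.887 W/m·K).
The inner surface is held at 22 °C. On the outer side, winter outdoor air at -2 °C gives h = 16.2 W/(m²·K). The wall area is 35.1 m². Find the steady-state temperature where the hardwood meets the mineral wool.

Series thermal resistances:
R_hardwood = L/(kA) = 0.065/(0.16×35.1) = 0.01157 K/W
R_mineral wool = L/(kA) = 0.14/(0.0387×35.1) = 0.1031 K/W
R_concrete block = L/(kA) = 0.105/(0.887×35.1) = 0.003373 K/W
R_outer film = 1/(h_o·A) = 1/(16.2×35.1) = 0.001759 K/W
R_total = 0.1198 K/W;  Q = ΔT/R_total = 24/0.1198 = 200.4 W
T_interface = T_inner − Q·ΣR(inner→interface) = 22 − 200×0.01157

T ≈ 19.7 °C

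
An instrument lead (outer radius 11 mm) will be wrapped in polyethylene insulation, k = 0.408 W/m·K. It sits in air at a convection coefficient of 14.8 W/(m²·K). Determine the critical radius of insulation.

r_cr ≈ 27.6 mm

For a cylinder r_cr = k/h = 0.408/14.8
r_cr = 27.6 mm; since the bare radius (11 mm) is below r_cr, adding a thin layer of insulation will *increase* heat loss.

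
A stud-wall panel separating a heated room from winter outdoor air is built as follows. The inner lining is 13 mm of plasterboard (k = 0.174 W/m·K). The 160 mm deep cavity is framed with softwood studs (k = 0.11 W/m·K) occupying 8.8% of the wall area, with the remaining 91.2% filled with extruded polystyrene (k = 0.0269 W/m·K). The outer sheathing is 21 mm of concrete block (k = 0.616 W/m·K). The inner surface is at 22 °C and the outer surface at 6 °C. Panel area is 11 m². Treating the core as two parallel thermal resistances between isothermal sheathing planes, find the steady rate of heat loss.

Sheathing layers in series; stud and cavity paths in parallel between them.
R_inner = 0.013/(0.174×11) = 0.006792 K/W
R_stud  = 0.16/(0.11×0.088×11) = 1.503 K/W
R_cav   = 0.16/(0.0269×0.912×11) = 0.5929 K/W
1/R_core = 1/R_stud + 1/R_cav → R_core = 0.4251 K/W
R_outer = 0.021/(0.616×11) = 0.003099 K/W
R_total = 0.435 K/W
Q = ΔT/R_total = 16/0.435

Q ≈ 36.8 W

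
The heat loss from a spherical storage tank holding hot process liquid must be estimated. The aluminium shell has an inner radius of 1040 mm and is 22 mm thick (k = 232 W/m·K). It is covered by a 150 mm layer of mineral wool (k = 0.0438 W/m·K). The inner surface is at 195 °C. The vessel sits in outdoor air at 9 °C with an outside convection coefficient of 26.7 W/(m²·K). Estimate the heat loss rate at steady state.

For a spherical shell R = (1/r₁ − 1/r₂)/(4πk); film R = 1/(h·4πr²). In series:
R_aluminium shell = (1/1.04 − 1/1.062)/(4π×232) = 6.832×10^-6 K/W
R_mineral wool = (1/1.062 − 1/1.212)/(4π×0.0438) = 0.2117 K/W
R_outer film = 1/(h·4πr_o²) = 1/(26.7×4π×1.212²) = 0.002029 K/W
R_total = 0.2138 K/W
Q = ΔT/R_total = 186/0.2138

Q ≈ 870 W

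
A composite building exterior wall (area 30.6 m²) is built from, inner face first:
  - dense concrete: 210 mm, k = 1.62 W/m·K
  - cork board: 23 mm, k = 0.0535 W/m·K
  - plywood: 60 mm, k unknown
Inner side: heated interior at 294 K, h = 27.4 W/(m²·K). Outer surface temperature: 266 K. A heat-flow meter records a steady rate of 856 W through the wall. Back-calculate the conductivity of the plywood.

Treating each layer as a thermal resistance in series:
R_inner film = 1/(h_i·A) = 1/(27.4×30.6) = 0.001193 K/W
R_dense concrete = L/(kA) = 0.21/(1.62×30.6) = 0.004236 K/W
R_cork board = L/(kA) = 0.023/(0.0535×30.6) = 0.01405 K/W
Sum of known resistances R_other = 0.01948 K/W
Total R = ΔT/Q = 28/856 = 0.03271 K/W
R_plywood = R_total − R_other = 0.01323 K/W
k = L/(R·A) = 0.06/(0.01323×30.6)

k ≈ 0.148 W/(m·K)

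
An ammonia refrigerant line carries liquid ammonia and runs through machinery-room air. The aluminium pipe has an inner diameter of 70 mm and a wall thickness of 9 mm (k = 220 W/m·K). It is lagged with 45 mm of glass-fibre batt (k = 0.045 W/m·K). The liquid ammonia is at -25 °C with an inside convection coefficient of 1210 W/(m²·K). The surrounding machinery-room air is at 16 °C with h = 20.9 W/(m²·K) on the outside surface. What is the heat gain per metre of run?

Treating each annulus and film as a series resistance:
R_inner film = 1/(h_i·2πr₁L) = 1/(1210×2π×0.035×1) = 0.003758 K/W
R_aluminium pipe wall = ln(44/35)/(2π×220×1) = 1.656×10^-4 K/W
R_glass-fibre batt = ln(89/44)/(2π×0.045×1) = 2.491 K/W
R_outer film = 1/(h_o·2πr_oL) = 1/(20.9×2π×0.089×1) = 0.08556 K/W
R_total = 2.581 K/W
Q = ΔT/R_total = 41/2.581

q′ ≈ 15.9 W/m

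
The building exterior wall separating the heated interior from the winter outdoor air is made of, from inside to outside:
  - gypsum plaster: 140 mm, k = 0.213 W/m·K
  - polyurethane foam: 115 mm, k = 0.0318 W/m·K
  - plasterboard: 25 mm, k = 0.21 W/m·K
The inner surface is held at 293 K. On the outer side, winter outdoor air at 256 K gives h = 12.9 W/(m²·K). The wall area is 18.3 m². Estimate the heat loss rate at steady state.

Q ≈ 151 W

Series thermal resistances:
R_gypsum plaster = L/(kA) = 0.14/(0.213×18.3) = 0.03592 K/W
R_polyurethane foam = L/(kA) = 0.115/(0.0318×18.3) = 0.1976 K/W
R_plasterboard = L/(kA) = 0.025/(0.21×18.3) = 0.006505 K/W
R_outer film = 1/(h_o·A) = 1/(12.9×18.3) = 0.004236 K/W
R_total = 0.2443 K/W
Q = ΔT / R_total = 37 / 0.2443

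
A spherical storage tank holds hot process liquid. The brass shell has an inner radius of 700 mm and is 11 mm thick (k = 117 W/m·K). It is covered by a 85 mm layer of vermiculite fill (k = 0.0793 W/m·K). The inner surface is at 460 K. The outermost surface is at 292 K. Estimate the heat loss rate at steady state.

Each spherical layer contributes R = (1/r_i − 1/r_o)/(4πk):
R_brass shell = (1/0.7 − 1/0.711)/(4π×117) = 1.503×10^-5 K/W
R_vermiculite fill = (1/0.711 − 1/0.796)/(4π×0.0793) = 0.1507 K/W
R_total = 0.1507 K/W
Q = ΔT/R_total = 168/0.1507

Q ≈ 1110 W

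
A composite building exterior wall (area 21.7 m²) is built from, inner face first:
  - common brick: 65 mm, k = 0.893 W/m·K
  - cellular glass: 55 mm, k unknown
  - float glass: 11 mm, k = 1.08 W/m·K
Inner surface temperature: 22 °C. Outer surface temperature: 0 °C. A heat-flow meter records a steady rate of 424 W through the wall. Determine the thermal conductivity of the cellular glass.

k ≈ 0.0527 W/(m·K)

Thermal resistances in series:
R_common brick = L/(kA) = 0.065/(0.893×21.7) = 0.003354 K/W
R_float glass = L/(kA) = 0.011/(1.08×21.7) = 4.694×10^-4 K/W
Sum of known resistances R_other = 0.003824 K/W
Total R = ΔT/Q = 22/424 = 0.05189 K/W
R_cellular glass = R_total − R_other = 0.04806 K/W
k = L/(R·A) = 0.055/(0.04806×21.7)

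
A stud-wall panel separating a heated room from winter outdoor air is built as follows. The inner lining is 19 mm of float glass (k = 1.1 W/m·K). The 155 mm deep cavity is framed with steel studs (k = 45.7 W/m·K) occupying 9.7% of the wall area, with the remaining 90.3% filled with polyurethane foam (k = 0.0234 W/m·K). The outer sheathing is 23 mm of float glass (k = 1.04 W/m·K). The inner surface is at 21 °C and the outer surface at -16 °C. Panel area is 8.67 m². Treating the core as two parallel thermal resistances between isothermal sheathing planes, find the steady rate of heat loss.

Q ≈ 4320 W

Sheathing layers in series; stud and cavity paths in parallel between them.
R_inner = 0.019/(1.1×8.67) = 0.001992 K/W
R_stud  = 0.155/(45.7×0.097×8.67) = 0.004033 K/W
R_cav   = 0.155/(0.0234×0.903×8.67) = 0.8461 K/W
1/R_core = 1/R_stud + 1/R_cav → R_core = 0.004014 K/W
R_outer = 0.023/(1.04×8.67) = 0.002551 K/W
R_total = 0.008557 K/W
Q = ΔT/R_total = 37/0.008557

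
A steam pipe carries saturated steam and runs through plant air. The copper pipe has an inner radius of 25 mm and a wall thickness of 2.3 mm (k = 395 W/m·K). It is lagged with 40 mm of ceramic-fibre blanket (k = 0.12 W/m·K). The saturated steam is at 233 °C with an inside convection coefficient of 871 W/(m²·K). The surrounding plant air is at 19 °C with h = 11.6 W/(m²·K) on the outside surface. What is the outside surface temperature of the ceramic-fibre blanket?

For a radial system each layer contributes R = ln(r_out/r_in)/(2πkL); films add R = 1/(hA).
R_inner film = 1/(h_i·2πr₁L) = 1/(871×2π×0.025×1) = 0.007309 K/W
R_copper pipe wall = ln(27.3/25)/(2π×395×1) = 3.546×10^-5 K/W
R_ceramic-fibre blanket = ln(67.3/27.3)/(2π×0.12×1) = 1.197 K/W
R_outer film = 1/(h_o·2πr_oL) = 1/(11.6×2π×0.0673×1) = 0.2039 K/W
R_total = 1.408 K/W
Q = ΔT/R_total = 214/1.408
Q = 152 W/m
T_interface = T_inner − Q·ΣR(inner→interface) = 233 − 152×1.204

T ≈ 50 °C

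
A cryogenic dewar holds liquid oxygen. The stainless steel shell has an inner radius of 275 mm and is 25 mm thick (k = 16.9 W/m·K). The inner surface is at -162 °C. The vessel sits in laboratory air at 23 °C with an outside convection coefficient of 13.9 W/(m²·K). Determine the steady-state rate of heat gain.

Q ≈ 2840 W

For a spherical shell R = (1/r₁ − 1/r₂)/(4πk); film R = 1/(h·4πr²). In series:
R_stainless steel shell = (1/0.275 − 1/0.3)/(4π×16.9) = 0.001427 K/W
R_outer film = 1/(h·4πr_o²) = 1/(13.9×4π×0.3²) = 0.06361 K/W
R_total = 0.06504 K/W
Q = ΔT/R_total = 185/0.06504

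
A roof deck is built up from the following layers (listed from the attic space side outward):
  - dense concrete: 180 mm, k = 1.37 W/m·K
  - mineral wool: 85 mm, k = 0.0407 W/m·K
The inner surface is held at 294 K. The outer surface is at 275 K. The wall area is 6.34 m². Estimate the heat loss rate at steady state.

Q ≈ 54.3 W

Model the wall as resistances in series:
R_dense concrete = L/(kA) = 0.18/(1.37×6.34) = 0.02072 K/W
R_mineral wool = L/(kA) = 0.085/(0.0407×6.34) = 0.3294 K/W
R_total = 0.3501 K/W
Q = ΔT / R_total = 19 / 0.3501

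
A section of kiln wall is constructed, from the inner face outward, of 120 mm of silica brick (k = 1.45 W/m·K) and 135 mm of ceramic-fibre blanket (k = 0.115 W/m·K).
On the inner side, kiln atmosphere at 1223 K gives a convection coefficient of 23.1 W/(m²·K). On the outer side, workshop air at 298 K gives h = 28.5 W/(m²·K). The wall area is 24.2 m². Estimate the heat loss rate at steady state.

Q ≈ 16800 W

Treating each layer as a thermal resistance in series:
R_inner film = 1/(h_i·A) = 1/(23.1×24.2) = 0.001789 K/W
R_silica brick = L/(kA) = 0.12/(1.45×24.2) = 0.00342 K/W
R_ceramic-fibre blanket = L/(kA) = 0.135/(0.115×24.2) = 0.04851 K/W
R_outer film = 1/(h_o·A) = 1/(28.5×24.2) = 0.00145 K/W
R_total = 0.05517 K/W
Q = ΔT / R_total = 925 / 0.05517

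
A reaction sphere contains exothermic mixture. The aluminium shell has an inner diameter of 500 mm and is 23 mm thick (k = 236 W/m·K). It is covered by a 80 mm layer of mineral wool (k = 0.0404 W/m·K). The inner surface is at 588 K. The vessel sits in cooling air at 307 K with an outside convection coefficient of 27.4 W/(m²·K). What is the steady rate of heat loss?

For a spherical shell R = (1/r₁ − 1/r₂)/(4πk); film R = 1/(h·4πr²). In series:
R_aluminium shell = (1/0.25 − 1/0.273)/(4π×236) = 1.136×10^-4 K/W
R_mineral wool = (1/0.273 − 1/0.353)/(4π×0.0404) = 1.635 K/W
R_outer film = 1/(h·4πr_o²) = 1/(27.4×4π×0.353²) = 0.02331 K/W
R_total = 1.659 K/W
Q = ΔT/R_total = 281/1.659

Q ≈ 169 W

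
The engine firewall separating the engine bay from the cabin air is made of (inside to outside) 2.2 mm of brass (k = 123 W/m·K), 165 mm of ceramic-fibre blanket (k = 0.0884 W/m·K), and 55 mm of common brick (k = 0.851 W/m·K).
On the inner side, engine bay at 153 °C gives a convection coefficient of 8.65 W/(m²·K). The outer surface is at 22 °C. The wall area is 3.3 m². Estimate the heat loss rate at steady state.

Treating each layer as a thermal resistance in series:
R_inner film = 1/(h_i·A) = 1/(8.65×3.3) = 0.03503 K/W
R_brass = L/(kA) = 0.0022/(123×3.3) = 5.42×10^-6 K/W
R_ceramic-fibre blanket = L/(kA) = 0.165/(0.0884×3.3) = 0.5656 K/W
R_common brick = L/(kA) = 0.055/(0.851×3.3) = 0.01958 K/W
R_total = 0.6202 K/W
Q = ΔT / R_total = 131 / 0.6202

Q ≈ 211 W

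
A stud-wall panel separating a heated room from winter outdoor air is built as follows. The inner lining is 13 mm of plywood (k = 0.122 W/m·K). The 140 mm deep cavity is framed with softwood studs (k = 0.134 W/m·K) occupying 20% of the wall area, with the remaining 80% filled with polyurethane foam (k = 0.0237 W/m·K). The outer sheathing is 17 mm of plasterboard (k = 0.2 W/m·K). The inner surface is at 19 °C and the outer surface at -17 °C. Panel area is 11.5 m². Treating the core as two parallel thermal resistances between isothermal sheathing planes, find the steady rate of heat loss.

Q ≈ 127 W

Sheathing layers in series; stud and cavity paths in parallel between them.
R_inner = 0.013/(0.122×11.5) = 0.009266 K/W
R_stud  = 0.14/(0.134×0.2×11.5) = 0.4543 K/W
R_cav   = 0.14/(0.0237×0.8×11.5) = 0.6421 K/W
1/R_core = 1/R_stud + 1/R_cav → R_core = 0.266 K/W
R_outer = 0.017/(0.2×11.5) = 0.007391 K/W
R_total = 0.2827 K/W
Q = ΔT/R_total = 36/0.2827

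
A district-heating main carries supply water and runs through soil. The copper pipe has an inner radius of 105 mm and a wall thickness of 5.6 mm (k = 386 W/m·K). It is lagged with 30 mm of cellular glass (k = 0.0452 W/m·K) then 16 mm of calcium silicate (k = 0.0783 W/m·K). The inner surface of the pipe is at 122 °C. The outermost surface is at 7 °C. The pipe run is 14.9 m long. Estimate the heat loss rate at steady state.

Q ≈ 1610 W

Radial resistances (cylindrical: R_cond = ln(r_o/r_i)/(2πkL), R_conv = 1/(h·2πrL)):
R_copper pipe wall = ln(110.6/105)/(2π×386×14.9) = 1.438×10^-6 K/W
R_cellular glass = ln(140.6/110.6)/(2π×0.0452×14.9) = 0.05672 K/W
R_calcium silicate = ln(156.6/140.6)/(2π×0.0783×14.9) = 0.0147 K/W
R_total = 0.07142 K/W
Q = ΔT/R_total = 115/0.07142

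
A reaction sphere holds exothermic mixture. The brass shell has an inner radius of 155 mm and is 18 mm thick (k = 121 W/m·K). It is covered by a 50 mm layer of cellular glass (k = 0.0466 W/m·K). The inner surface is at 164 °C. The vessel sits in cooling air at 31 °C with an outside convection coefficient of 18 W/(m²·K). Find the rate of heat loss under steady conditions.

Q ≈ 57.8 W

Spherical conduction: R = (1/r_in − 1/r_out)/(4πk) per layer; series-sum.
R_brass shell = (1/0.155 − 1/0.173)/(4π×121) = 4.415×10^-4 K/W
R_cellular glass = (1/0.173 − 1/0.223)/(4π×0.0466) = 2.213 K/W
R_outer film = 1/(h·4πr_o²) = 1/(18×4π×0.223²) = 0.0889 K/W
R_total = 2.303 K/W
Q = ΔT/R_total = 133/2.303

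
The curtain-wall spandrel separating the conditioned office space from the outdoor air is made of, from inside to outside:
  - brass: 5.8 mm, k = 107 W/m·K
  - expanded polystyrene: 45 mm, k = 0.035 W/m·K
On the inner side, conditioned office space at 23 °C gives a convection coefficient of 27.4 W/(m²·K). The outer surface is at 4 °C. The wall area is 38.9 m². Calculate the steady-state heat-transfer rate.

Q ≈ 559 W

Treating each layer as a thermal resistance in series:
R_inner film = 1/(h_i·A) = 1/(27.4×38.9) = 9.382×10^-4 K/W
R_brass = L/(kA) = 0.0058/(107×38.9) = 1.393×10^-6 K/W
R_expanded polystyrene = L/(kA) = 0.045/(0.035×38.9) = 0.03305 K/W
R_total = 0.03399 K/W
Q = ΔT / R_total = 19 / 0.03399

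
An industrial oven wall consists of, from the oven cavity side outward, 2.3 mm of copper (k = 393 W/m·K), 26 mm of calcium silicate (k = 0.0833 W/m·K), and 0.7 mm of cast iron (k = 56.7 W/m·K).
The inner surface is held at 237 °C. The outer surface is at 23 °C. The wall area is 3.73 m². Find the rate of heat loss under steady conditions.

Q ≈ 2560 W

Treating each layer as a thermal resistance in series:
R_copper = L/(kA) = 0.0023/(393×3.73) = 1.569×10^-6 K/W
R_calcium silicate = L/(kA) = 0.026/(0.0833×3.73) = 0.08368 K/W
R_cast iron = L/(kA) = 0.0007/(56.7×3.73) = 3.31×10^-6 K/W
R_total = 0.08368 K/W
Q = ΔT / R_total = 214 / 0.08368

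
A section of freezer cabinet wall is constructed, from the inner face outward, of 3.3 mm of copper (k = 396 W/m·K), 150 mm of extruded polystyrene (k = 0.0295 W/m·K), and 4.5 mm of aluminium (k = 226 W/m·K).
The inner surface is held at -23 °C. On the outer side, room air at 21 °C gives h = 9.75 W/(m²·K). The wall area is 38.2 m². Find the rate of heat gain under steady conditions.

Model the wall as resistances in series:
R_copper = L/(kA) = 0.0033/(396×38.2) = 2.182×10^-7 K/W
R_extruded polystyrene = L/(kA) = 0.15/(0.0295×38.2) = 0.1331 K/W
R_aluminium = L/(kA) = 0.0045/(226×38.2) = 5.212×10^-7 K/W
R_outer film = 1/(h_o·A) = 1/(9.75×38.2) = 0.002685 K/W
R_total = 0.1358 K/W
Q = ΔT / R_total = 44 / 0.1358

Q ≈ 324 W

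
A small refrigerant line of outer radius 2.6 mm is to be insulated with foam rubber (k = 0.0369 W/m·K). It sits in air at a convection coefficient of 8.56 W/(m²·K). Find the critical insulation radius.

For a cylinder r_cr = k/h = 0.0369/8.56
r_cr = 4.31 mm; since the bare radius (2.6 mm) is below r_cr, adding a thin layer of insulation will *increase* heat loss.

r_cr ≈ 4.31 mm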